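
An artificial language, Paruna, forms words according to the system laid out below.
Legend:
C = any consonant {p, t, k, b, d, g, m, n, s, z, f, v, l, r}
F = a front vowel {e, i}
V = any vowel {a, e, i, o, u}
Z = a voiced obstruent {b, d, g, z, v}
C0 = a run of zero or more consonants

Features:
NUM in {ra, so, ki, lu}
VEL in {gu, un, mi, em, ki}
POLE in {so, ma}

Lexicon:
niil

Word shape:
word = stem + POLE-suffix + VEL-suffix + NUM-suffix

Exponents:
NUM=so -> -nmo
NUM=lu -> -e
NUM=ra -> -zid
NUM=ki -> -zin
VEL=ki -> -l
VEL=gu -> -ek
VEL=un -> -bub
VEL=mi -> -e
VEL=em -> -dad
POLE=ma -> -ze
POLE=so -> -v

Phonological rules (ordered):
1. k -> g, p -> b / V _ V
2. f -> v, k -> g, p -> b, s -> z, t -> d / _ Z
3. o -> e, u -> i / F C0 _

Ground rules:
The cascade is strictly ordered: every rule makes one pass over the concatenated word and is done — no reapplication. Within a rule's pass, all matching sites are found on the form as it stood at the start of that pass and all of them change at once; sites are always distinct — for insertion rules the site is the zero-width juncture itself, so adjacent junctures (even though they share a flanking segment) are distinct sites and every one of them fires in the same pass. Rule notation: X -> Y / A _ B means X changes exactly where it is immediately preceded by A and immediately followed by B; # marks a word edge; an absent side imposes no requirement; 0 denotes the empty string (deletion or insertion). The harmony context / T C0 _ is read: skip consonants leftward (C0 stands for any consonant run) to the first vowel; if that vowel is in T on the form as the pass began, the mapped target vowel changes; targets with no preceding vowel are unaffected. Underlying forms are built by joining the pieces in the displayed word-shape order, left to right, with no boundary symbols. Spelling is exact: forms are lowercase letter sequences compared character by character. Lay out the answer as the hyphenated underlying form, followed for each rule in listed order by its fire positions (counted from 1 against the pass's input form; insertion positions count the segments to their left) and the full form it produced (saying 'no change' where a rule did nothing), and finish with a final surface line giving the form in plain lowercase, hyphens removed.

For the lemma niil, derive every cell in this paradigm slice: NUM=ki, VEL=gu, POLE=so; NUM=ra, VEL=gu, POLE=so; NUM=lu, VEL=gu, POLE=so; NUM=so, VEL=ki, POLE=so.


cell NUM=ki, VEL=gu, POLE=so:
underlying: niil-v-ek-zin
1. k -> g, p -> b / V _ V: no change
2. f -> v, k -> g, p -> b, s -> z, t -> d / _ Z: fires at position(s) 7: niilvegzin
3. o -> e, u -> i / F C0 _: no change
surface: niilvegzin

cell NUM=ra, VEL=gu, POLE=so:
underlying: niil-v-ek-zid
1. k -> g, p -> b / V _ V: no change
2. f -> v, k -> g, p -> b, s -> z, t -> d / _ Z: fires at position(s) 7: niilvegzid
3. o -> e, u -> i / F C0 _: no change
surface: niilvegzid

cell NUM=lu, VEL=gu, POLE=so:
underlying: niil-v-ek-e
1. k -> g, p -> b / V _ V: fires at position(s) 7: niilvege
2. f -> v, k -> g, p -> b, s -> z, t -> d / _ Z: no change
3. o -> e, u -> i / F C0 _: no change
surface: niilvege

cell NUM=so, VEL=ki, POLE=so:
underlying: niil-v-l-nmo
1. k -> g, p -> b / V _ V: no change
2. f -> v, k -> g, p -> b, s -> z, t -> d / _ Z: no change
3. o -> e, u -> i / F C0 _: fires at position(s) 9: niilvlnme
surface: niilvlnme


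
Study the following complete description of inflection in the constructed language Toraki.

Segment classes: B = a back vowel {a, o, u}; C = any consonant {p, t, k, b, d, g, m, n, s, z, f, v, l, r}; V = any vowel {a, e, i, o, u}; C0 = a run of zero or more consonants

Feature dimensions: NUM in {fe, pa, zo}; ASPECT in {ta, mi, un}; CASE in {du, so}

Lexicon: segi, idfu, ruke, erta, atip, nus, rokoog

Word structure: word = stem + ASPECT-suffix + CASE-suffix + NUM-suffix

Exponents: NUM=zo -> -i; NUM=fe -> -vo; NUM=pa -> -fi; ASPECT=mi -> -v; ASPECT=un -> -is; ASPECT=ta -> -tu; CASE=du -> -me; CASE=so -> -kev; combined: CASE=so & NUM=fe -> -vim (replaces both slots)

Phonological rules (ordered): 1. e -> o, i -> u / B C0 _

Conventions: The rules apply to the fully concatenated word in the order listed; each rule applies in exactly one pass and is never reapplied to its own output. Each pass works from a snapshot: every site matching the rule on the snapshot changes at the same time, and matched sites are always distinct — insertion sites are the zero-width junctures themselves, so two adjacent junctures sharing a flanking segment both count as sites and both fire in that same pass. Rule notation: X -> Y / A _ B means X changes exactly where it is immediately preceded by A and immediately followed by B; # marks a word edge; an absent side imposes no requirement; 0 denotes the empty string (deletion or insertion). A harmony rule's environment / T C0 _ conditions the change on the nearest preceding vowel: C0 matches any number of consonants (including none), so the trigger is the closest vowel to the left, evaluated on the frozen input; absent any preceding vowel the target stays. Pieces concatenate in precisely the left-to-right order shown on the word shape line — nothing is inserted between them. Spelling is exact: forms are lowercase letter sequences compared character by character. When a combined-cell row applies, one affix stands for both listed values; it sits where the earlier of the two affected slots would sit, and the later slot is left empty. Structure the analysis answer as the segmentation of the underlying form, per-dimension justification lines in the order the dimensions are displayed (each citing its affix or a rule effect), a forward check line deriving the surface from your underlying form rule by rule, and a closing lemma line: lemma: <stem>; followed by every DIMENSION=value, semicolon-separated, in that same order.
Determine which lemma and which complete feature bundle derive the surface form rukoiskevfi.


underlying: ruke-is-kev-fi
NUM=pa - signalled by the affix -fi
ASPECT=un - signalled by the affix -is
CASE=so - signalled by the affix -kev
check: rukeiskevfi -> rukoiskevfi
lemma: ruke; NUM=pa; ASPECT=un; CASE=so


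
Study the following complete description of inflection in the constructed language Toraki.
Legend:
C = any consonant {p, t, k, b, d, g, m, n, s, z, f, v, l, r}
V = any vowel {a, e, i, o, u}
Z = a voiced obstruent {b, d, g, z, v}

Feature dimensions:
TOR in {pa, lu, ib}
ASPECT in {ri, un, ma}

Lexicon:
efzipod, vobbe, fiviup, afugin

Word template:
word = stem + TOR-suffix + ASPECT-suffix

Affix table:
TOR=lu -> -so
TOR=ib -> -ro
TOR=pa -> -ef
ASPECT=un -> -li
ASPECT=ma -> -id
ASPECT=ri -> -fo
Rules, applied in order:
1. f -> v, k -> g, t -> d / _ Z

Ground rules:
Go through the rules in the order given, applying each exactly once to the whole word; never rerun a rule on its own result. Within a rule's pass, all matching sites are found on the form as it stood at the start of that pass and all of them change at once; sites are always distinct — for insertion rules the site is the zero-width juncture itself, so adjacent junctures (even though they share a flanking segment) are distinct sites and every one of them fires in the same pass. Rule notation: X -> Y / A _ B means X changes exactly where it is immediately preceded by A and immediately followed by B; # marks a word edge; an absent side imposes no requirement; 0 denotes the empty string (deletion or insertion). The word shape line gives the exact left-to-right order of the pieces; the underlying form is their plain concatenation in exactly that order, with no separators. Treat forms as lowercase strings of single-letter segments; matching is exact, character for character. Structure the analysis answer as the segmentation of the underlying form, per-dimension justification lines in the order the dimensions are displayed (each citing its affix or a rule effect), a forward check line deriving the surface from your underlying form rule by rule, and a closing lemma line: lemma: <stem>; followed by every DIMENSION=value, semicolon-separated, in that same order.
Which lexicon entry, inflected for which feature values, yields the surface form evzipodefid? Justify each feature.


underlying: efzipod-ef-id
TOR=pa - signalled by the affix -ef
ASPECT=ma - signalled by the affix -id
check: efzipodefid -> evzipodefid
lemma: efzipod; TOR=pa; ASPECT=ma


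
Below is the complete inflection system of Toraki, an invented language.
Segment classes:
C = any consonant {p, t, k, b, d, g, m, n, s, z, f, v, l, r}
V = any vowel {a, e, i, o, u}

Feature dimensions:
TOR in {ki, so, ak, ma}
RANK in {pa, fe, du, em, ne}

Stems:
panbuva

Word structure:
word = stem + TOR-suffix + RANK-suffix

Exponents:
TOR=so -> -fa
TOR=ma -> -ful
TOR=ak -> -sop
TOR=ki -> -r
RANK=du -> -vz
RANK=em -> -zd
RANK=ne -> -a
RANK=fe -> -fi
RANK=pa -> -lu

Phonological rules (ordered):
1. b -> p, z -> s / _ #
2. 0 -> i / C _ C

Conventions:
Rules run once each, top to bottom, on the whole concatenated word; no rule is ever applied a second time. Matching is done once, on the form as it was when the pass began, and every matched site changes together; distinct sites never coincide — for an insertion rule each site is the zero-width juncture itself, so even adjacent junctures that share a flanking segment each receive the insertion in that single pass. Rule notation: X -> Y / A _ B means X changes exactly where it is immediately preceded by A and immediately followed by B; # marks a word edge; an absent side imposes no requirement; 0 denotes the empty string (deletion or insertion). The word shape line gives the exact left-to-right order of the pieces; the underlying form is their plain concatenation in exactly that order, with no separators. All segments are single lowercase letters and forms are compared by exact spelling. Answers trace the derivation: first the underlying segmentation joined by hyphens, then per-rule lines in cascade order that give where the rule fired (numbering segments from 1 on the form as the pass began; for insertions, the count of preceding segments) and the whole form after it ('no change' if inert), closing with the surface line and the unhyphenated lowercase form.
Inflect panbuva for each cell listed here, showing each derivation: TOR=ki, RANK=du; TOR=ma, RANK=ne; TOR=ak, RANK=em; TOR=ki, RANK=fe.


cell TOR=ki, RANK=du:
underlying: panbuva-r-vz
1. b -> p, z -> s / _ #: fires at position(s) 10: panbuvarvs
2. 0 -> i / C _ C: inserts after position(s) 3, 8, 9: panibuvarivis
surface: panibuvarivis

cell TOR=ma, RANK=ne:
underlying: panbuva-ful-a
1. b -> p, z -> s / _ #: no change
2. 0 -> i / C _ C: inserts after position(s) 3: panibuvafula
surface: panibuvafula

cell TOR=ak, RANK=em:
underlying: panbuva-sop-zd
1. b -> p, z -> s / _ #: no change
2. 0 -> i / C _ C: inserts after position(s) 3, 10, 11: panibuvasopizid
surface: panibuvasopizid

cell TOR=ki, RANK=fe:
underlying: panbuva-r-fi
1. b -> p, z -> s / _ #: no change
2. 0 -> i / C _ C: inserts after position(s) 3, 8: panibuvarifi
surface: panibuvarifi


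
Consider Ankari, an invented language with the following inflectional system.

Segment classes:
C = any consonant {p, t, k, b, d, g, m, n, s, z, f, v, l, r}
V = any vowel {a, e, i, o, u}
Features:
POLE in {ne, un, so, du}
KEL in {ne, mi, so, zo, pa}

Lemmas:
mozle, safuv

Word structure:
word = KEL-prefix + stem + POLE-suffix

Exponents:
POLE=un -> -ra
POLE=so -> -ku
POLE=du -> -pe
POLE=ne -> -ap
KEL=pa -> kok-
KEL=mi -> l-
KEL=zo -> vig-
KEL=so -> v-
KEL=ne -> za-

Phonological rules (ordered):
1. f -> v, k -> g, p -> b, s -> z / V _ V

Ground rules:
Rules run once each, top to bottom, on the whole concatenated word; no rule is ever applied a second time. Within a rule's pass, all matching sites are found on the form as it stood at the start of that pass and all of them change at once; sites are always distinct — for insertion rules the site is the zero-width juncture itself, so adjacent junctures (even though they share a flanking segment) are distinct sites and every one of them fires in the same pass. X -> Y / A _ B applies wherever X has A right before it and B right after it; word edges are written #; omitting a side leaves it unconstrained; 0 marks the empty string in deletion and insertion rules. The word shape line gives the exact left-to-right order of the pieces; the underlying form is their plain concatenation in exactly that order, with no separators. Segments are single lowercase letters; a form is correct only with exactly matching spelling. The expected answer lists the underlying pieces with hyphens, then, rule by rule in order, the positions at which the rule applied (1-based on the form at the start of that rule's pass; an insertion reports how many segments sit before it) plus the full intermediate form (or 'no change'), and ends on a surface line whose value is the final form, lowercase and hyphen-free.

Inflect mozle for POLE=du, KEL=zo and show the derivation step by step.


underlying: vig-mozle-pe
1. f -> v, k -> g, p -> b, s -> z / V _ V: fires at position(s) 9: vigmozlebe
surface: vigmozlebe


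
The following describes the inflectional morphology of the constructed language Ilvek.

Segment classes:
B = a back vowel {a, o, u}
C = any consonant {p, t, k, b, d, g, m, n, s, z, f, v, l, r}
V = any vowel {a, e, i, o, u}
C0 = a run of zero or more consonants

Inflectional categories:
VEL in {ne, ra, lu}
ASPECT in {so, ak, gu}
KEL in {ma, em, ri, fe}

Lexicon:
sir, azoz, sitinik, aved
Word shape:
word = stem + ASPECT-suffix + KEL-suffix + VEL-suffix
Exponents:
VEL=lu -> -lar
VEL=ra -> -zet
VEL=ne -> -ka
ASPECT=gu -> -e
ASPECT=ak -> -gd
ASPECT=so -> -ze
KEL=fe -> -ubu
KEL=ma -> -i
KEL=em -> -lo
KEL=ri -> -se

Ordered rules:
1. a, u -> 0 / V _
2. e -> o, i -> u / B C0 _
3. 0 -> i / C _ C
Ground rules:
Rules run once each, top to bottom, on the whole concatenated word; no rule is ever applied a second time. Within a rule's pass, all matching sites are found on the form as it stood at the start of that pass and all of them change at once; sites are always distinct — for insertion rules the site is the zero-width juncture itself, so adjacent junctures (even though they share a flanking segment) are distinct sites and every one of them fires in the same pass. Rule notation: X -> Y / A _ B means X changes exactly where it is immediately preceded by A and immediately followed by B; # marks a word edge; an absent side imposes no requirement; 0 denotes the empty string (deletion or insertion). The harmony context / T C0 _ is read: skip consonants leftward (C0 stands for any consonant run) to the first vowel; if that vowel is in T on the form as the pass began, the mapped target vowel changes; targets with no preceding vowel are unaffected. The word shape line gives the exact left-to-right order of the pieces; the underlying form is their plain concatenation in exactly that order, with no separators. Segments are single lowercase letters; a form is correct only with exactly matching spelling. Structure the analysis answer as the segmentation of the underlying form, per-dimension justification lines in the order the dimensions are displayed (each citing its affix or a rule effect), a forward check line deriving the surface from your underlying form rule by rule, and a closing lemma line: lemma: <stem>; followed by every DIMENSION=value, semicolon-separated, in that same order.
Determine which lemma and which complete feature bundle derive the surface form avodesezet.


underlying: aved-e-se-zet
VEL=ra - signalled by the affix -zet
ASPECT=gu - signalled by the affix -e
KEL=ri - signalled by the affix -se
check: avedesezet -> avedesezet -> avodesezet -> avodesezet
lemma: aved; VEL=ra; ASPECT=gu; KEL=ri


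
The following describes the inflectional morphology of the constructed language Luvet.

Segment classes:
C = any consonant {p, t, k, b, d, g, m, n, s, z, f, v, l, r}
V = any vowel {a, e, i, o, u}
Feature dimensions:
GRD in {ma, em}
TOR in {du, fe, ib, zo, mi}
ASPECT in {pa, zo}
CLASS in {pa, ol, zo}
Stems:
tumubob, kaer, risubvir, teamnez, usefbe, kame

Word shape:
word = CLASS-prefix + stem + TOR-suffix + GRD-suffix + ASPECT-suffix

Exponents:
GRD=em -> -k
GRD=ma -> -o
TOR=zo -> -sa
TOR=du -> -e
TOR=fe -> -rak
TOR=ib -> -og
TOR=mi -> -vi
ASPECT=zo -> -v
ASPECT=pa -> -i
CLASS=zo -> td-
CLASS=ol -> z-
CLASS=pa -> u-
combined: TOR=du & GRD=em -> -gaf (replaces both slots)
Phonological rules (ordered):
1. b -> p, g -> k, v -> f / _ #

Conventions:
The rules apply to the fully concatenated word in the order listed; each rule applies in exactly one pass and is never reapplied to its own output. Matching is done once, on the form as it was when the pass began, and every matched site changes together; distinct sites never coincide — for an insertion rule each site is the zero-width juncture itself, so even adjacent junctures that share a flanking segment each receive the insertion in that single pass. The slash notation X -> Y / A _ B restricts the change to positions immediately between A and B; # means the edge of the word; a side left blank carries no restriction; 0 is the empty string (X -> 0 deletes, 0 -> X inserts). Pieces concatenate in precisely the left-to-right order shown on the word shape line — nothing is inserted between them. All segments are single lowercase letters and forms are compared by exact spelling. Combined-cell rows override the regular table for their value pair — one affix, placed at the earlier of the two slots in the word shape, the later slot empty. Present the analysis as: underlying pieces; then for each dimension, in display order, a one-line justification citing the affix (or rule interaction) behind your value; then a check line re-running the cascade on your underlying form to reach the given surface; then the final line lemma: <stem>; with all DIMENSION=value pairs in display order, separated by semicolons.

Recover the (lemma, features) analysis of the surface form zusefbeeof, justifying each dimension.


underlying: z-usefbe-e-o-v
GRD=ma - signalled by the affix -o
TOR=du - signalled by the affix -e
ASPECT=zo - signalled by the affix -v
CLASS=ol - signalled by the affix z-
check: zusefbeeov -> zusefbeeof
lemma: usefbe; GRD=ma; TOR=du; ASPECT=zo; CLASS=ol


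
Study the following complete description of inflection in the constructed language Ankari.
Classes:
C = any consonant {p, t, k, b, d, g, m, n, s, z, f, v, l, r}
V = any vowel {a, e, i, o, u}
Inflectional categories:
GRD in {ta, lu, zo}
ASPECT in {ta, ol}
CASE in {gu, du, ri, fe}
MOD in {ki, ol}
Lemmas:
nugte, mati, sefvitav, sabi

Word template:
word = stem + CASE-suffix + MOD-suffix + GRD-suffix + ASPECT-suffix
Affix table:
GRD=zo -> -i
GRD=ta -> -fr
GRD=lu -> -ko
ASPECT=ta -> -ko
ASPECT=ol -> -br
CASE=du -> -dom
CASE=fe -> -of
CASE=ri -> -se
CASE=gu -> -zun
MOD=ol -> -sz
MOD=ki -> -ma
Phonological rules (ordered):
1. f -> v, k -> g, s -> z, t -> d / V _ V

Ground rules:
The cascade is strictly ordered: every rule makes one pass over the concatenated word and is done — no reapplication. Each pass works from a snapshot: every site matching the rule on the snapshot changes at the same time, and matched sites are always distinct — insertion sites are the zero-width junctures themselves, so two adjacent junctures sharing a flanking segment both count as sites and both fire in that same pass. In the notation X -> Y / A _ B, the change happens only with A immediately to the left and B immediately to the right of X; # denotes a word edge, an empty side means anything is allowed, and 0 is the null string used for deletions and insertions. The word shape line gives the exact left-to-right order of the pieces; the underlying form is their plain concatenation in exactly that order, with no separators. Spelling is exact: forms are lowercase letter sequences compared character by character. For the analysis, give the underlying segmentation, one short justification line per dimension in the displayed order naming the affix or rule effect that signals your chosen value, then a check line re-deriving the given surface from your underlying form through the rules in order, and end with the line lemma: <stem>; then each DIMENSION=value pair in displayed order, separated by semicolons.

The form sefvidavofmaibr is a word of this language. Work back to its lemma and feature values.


underlying: sefvitav-of-ma-i-br
GRD=zo - signalled by the affix -i
ASPECT=ol - signalled by the affix -br
CASE=fe - signalled by the affix -of
MOD=ki - signalled by the affix -ma
check: sefvitavofmaibr -> sefvidavofmaibr
lemma: sefvitav; GRD=zo; ASPECT=ol; CASE=fe; MOD=ki


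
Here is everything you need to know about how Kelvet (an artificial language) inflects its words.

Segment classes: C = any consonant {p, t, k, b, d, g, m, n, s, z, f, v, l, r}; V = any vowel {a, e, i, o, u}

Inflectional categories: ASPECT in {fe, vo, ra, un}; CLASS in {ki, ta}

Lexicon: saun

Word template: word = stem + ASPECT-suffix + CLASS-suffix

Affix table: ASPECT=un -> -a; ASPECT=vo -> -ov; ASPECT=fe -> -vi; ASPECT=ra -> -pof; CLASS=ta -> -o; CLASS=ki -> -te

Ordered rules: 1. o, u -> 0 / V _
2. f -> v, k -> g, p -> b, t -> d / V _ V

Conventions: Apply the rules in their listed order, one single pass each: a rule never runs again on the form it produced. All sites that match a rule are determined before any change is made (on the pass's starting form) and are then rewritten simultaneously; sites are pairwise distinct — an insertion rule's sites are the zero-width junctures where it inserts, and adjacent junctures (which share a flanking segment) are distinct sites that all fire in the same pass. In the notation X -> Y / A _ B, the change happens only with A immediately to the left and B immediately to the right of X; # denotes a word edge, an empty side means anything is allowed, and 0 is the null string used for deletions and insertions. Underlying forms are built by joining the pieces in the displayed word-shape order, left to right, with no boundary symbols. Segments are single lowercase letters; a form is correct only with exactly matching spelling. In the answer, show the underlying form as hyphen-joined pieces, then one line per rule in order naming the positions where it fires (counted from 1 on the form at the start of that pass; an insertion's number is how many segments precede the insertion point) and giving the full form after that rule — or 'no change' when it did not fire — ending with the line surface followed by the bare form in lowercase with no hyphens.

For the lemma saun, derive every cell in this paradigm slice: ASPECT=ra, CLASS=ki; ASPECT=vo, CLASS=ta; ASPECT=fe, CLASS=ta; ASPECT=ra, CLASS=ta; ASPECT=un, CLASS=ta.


cell ASPECT=ra, CLASS=ki:
underlying: saun-pof-te
1. o, u -> 0 / V _: fires at position(s) 3: sanpofte
2. f -> v, k -> g, p -> b, t -> d / V _ V: no change
surface: sanpofte

cell ASPECT=vo, CLASS=ta:
underlying: saun-ov-o
1. o, u -> 0 / V _: fires at position(s) 3: sanovo
2. f -> v, k -> g, p -> b, t -> d / V _ V: no change
surface: sanovo

cell ASPECT=fe, CLASS=ta:
underlying: saun-vi-o
1. o, u -> 0 / V _: fires at position(s) 3, 7: sanvi
2. f -> v, k -> g, p -> b, t -> d / V _ V: no change
surface: sanvi

cell ASPECT=ra, CLASS=ta:
underlying: saun-pof-o
1. o, u -> 0 / V _: fires at position(s) 3: sanpofo
2. f -> v, k -> g, p -> b, t -> d / V _ V: fires at position(s) 6: sanpovo
surface: sanpovo

cell ASPECT=un, CLASS=ta:
underlying: saun-a-o
1. o, u -> 0 / V _: fires at position(s) 3, 6: sana
2. f -> v, k -> g, p -> b, t -> d / V _ V: no change
surface: sana


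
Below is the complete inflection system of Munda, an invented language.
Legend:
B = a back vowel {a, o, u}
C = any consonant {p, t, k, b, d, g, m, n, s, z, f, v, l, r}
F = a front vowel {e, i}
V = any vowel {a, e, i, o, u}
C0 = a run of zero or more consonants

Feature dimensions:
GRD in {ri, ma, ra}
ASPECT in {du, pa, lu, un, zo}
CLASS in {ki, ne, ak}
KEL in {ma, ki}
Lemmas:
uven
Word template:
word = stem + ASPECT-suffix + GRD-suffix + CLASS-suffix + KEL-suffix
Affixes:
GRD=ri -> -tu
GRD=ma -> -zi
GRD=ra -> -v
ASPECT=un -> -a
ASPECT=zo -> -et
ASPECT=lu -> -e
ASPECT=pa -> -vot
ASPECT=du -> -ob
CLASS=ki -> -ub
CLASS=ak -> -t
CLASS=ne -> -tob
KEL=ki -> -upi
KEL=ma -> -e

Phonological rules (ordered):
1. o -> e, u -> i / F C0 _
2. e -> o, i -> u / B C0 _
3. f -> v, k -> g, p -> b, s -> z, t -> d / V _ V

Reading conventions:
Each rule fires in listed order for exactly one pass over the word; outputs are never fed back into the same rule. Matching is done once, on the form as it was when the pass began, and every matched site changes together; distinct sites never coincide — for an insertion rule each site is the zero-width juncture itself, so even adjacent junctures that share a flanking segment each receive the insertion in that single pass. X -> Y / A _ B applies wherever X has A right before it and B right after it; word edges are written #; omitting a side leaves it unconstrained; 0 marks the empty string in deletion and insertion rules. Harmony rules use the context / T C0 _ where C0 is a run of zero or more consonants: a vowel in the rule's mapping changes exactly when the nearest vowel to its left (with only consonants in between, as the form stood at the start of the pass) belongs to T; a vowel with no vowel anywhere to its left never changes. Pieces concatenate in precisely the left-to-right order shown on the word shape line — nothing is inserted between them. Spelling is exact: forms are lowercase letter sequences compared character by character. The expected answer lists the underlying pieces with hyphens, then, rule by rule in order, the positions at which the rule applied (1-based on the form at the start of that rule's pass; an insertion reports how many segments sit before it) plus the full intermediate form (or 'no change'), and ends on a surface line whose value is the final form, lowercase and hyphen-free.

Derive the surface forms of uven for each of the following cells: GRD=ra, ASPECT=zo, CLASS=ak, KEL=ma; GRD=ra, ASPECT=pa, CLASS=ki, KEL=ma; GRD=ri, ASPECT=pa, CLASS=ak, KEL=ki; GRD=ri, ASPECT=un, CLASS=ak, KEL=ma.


cell GRD=ra, ASPECT=zo, CLASS=ak, KEL=ma:
underlying: uven-et-v-t-e
1. o -> e, u -> i / F C0 _: no change
2. e -> o, i -> u / B C0 _: fires at position(s) 3: uvonetvte
3. f -> v, k -> g, p -> b, s -> z, t -> d / V _ V: no change
surface: uvonetvte

cell GRD=ra, ASPECT=pa, CLASS=ki, KEL=ma:
underlying: uven-vot-v-ub-e
1. o -> e, u -> i / F C0 _: fires at position(s) 6: uvenvetvube
2. e -> o, i -> u / B C0 _: fires at position(s) 3, 11: uvonvetvubo
3. f -> v, k -> g, p -> b, s -> z, t -> d / V _ V: no change
surface: uvonvetvubo

cell GRD=ri, ASPECT=pa, CLASS=ak, KEL=ki:
underlying: uven-vot-tu-t-upi
1. o -> e, u -> i / F C0 _: fires at position(s) 6: uvenvettutupi
2. e -> o, i -> u / B C0 _: fires at position(s) 3, 13: uvonvettutupu
3. f -> v, k -> g, p -> b, s -> z, t -> d / V _ V: fires at position(s) 10, 12: uvonvettudubu
surface: uvonvettudubu

cell GRD=ri, ASPECT=un, CLASS=ak, KEL=ma:
underlying: uven-a-tu-t-e
1. o -> e, u -> i / F C0 _: no change
2. e -> o, i -> u / B C0 _: fires at position(s) 3, 9: uvonatuto
3. f -> v, k -> g, p -> b, s -> z, t -> d / V _ V: fires at position(s) 6, 8: uvonadudo
surface: uvonadudo


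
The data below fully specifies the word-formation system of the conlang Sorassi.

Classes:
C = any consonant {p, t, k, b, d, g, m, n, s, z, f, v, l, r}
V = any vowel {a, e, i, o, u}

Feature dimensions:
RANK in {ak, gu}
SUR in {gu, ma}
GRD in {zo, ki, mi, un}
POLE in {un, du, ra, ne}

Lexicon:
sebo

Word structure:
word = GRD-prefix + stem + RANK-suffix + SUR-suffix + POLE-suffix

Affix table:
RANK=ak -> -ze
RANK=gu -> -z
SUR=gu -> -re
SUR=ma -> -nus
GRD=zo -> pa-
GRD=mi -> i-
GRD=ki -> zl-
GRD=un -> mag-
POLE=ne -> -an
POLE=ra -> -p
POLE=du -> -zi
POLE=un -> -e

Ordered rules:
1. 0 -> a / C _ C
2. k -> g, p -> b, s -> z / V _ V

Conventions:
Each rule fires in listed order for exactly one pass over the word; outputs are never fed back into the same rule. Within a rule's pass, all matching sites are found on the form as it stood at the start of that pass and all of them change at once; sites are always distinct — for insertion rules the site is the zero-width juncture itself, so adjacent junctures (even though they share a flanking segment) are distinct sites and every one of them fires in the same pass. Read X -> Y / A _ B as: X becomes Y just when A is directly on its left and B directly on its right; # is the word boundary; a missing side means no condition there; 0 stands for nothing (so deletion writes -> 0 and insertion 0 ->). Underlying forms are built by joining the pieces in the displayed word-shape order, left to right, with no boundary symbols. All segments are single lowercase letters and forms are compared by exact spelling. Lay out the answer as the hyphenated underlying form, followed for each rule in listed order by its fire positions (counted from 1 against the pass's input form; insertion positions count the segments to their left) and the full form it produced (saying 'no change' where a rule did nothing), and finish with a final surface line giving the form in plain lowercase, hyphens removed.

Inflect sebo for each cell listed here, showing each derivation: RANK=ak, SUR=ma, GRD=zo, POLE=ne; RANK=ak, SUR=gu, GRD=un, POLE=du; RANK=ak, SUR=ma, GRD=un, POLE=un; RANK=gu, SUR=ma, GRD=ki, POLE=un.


cell RANK=ak, SUR=ma, GRD=zo, POLE=ne:
underlying: pa-sebo-ze-nus-an
1. 0 -> a / C _ C: no change
2. k -> g, p -> b, s -> z / V _ V: fires at position(s) 3, 11: pazebozenuzan
surface: pazebozenuzan

cell RANK=ak, SUR=gu, GRD=un, POLE=du:
underlying: mag-sebo-ze-re-zi
1. 0 -> a / C _ C: inserts after position(s) 3: magasebozerezi
2. k -> g, p -> b, s -> z / V _ V: fires at position(s) 5: magazebozerezi
surface: magazebozerezi

cell RANK=ak, SUR=ma, GRD=un, POLE=un:
underlying: mag-sebo-ze-nus-e
1. 0 -> a / C _ C: inserts after position(s) 3: magasebozenuse
2. k -> g, p -> b, s -> z / V _ V: fires at position(s) 5, 13: magazebozenuze
surface: magazebozenuze

cell RANK=gu, SUR=ma, GRD=ki, POLE=un:
underlying: zl-sebo-z-nus-e
1. 0 -> a / C _ C: inserts after position(s) 1, 2, 7: zalasebozanuse
2. k -> g, p -> b, s -> z / V _ V: fires at position(s) 5, 13: zalazebozanuze
surface: zalazebozanuze


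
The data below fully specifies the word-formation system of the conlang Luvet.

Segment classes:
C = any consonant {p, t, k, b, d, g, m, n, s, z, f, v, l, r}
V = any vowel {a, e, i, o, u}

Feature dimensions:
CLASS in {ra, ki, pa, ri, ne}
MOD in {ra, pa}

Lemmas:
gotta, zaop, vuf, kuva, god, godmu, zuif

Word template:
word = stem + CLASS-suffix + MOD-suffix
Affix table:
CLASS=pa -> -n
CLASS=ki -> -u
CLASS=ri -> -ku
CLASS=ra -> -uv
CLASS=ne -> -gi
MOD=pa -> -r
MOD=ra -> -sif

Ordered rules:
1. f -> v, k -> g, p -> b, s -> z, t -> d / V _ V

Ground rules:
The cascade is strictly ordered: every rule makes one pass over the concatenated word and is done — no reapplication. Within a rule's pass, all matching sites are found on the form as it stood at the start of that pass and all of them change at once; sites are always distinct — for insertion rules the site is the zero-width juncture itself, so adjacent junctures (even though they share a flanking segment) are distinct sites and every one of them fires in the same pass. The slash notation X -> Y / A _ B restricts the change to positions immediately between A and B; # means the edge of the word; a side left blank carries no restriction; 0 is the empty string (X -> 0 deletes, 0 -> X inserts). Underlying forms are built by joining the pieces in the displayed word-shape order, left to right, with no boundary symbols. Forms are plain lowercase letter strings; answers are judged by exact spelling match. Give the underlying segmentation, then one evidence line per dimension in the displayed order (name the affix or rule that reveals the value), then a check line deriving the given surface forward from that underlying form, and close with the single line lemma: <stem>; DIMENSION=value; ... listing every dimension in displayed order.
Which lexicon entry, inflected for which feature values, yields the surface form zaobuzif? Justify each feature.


underlying: zaop-u-sif
CLASS=ki - signalled by the affix -u
MOD=ra - signalled by the affix -sif
check: zaopusif -> zaobuzif
lemma: zaop; CLASS=ki; MOD=ra


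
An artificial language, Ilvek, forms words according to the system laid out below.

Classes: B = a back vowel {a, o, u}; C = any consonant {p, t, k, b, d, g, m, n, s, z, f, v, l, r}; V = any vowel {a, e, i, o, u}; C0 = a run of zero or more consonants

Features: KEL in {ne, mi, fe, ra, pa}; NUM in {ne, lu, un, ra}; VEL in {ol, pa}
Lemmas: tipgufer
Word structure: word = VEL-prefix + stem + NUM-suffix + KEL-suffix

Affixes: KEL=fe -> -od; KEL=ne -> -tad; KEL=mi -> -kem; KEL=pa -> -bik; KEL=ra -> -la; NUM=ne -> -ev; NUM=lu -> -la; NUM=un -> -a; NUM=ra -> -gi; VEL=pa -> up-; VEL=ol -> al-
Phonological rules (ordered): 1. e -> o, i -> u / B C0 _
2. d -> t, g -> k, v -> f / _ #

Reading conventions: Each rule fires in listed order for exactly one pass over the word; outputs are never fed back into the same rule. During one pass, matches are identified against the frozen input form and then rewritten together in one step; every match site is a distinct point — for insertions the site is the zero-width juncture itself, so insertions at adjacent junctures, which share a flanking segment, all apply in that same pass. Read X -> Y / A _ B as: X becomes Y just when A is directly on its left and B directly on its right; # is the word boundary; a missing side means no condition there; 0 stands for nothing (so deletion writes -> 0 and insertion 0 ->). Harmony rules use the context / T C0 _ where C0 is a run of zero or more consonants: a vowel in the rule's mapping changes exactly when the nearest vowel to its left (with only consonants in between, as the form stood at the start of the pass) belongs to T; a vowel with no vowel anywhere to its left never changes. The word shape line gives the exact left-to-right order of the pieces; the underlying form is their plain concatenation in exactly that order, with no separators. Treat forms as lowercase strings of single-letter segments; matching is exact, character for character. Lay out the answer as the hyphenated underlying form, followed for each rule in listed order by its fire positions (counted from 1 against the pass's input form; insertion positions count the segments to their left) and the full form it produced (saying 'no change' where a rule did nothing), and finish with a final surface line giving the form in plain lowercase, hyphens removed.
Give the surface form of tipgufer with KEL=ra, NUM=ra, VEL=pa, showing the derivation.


underlying: up-tipgufer-gi-la
1. e -> o, i -> u / B C0 _: fires at position(s) 4, 9: uptupguforgila
2. d -> t, g -> k, v -> f / _ #: no change
surface: uptupguforgila


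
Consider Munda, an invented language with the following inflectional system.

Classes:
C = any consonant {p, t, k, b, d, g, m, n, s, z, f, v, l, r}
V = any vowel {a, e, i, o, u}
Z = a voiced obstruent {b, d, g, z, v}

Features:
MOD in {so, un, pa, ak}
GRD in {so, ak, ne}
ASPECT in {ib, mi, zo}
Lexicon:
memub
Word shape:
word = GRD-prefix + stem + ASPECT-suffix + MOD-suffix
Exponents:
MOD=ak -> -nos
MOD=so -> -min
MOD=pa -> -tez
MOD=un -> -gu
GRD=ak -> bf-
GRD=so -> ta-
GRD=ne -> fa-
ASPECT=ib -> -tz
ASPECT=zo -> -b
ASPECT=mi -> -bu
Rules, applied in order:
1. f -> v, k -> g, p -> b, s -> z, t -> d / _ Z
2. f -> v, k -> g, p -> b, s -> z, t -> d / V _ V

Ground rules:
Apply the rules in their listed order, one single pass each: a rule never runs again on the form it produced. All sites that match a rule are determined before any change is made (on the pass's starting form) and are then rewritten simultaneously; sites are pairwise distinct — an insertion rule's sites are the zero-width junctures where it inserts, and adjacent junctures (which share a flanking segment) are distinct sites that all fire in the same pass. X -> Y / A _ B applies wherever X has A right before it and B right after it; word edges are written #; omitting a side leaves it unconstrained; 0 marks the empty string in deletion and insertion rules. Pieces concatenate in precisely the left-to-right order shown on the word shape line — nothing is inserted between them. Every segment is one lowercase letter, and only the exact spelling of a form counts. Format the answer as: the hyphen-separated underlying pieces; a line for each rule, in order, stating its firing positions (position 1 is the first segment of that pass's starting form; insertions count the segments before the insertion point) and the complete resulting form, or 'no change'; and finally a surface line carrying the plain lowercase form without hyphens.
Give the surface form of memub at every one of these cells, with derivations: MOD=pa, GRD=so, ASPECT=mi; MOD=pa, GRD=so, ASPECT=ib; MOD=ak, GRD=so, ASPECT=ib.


cell MOD=pa, GRD=so, ASPECT=mi:
underlying: ta-memub-bu-tez
1. f -> v, k -> g, p -> b, s -> z, t -> d / _ Z: no change
2. f -> v, k -> g, p -> b, s -> z, t -> d / V _ V: fires at position(s) 10: tamemubbudez
surface: tamemubbudez

cell MOD=pa, GRD=so, ASPECT=ib:
underlying: ta-memub-tz-tez
1. f -> v, k -> g, p -> b, s -> z, t -> d / _ Z: fires at position(s) 8: tamemubdztez
2. f -> v, k -> g, p -> b, s -> z, t -> d / V _ V: no change
surface: tamemubdztez

cell MOD=ak, GRD=so, ASPECT=ib:
underlying: ta-memub-tz-nos
1. f -> v, k -> g, p -> b, s -> z, t -> d / _ Z: fires at position(s) 8: tamemubdznos
2. f -> v, k -> g, p -> b, s -> z, t -> d / V _ V: no change
surface: tamemubdznos


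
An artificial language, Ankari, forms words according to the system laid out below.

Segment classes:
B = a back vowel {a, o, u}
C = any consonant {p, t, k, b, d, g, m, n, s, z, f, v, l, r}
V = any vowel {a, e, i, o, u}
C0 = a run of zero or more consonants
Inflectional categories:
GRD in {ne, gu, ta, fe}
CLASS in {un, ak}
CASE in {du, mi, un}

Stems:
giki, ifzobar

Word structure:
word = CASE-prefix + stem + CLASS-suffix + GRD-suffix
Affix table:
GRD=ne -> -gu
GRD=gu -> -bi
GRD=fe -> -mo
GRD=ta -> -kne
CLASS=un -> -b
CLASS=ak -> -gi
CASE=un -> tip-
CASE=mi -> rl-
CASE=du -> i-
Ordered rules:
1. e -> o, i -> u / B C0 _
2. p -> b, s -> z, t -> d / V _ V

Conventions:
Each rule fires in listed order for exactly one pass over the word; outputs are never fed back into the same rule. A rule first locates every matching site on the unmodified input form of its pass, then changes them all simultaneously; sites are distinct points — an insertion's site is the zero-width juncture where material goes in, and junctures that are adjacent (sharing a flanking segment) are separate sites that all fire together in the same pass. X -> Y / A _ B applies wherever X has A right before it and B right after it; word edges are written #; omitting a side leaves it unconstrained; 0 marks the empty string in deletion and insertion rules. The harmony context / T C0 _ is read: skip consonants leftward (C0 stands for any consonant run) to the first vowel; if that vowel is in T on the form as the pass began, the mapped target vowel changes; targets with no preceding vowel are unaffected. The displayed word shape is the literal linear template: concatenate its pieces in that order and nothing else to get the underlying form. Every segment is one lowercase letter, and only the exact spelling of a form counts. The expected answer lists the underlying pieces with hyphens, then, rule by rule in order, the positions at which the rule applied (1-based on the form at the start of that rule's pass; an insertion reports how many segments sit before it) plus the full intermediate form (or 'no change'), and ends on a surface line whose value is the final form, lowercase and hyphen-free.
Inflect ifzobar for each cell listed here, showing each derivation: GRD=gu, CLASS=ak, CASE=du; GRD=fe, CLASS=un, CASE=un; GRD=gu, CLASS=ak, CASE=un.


cell GRD=gu, CLASS=ak, CASE=du:
underlying: i-ifzobar-gi-bi
1. e -> o, i -> u / B C0 _: fires at position(s) 10: iifzobargubi
2. p -> b, s -> z, t -> d / V _ V: no change
surface: iifzobargubi

cell GRD=fe, CLASS=un, CASE=un:
underlying: tip-ifzobar-b-mo
1. e -> o, i -> u / B C0 _: no change
2. p -> b, s -> z, t -> d / V _ V: fires at position(s) 3: tibifzobarbmo
surface: tibifzobarbmo

cell GRD=gu, CLASS=ak, CASE=un:
underlying: tip-ifzobar-gi-bi
1. e -> o, i -> u / B C0 _: fires at position(s) 12: tipifzobargubi
2. p -> b, s -> z, t -> d / V _ V: fires at position(s) 3: tibifzobargubi
surface: tibifzobargubi
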